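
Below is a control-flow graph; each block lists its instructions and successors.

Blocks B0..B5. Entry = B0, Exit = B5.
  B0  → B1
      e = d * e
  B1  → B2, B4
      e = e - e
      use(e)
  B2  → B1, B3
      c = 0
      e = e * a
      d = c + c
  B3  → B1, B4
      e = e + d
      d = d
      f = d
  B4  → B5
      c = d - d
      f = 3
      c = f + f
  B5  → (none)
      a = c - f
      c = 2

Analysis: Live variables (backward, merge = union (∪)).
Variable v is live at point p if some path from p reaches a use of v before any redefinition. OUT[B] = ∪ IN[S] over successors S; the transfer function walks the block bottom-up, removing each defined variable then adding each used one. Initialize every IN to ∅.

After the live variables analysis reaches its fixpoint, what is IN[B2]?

Answer: {a, e}

Working:
Converged values:
  B0:   IN={a, d, e}   OUT={a, d, e}
  B1:   IN={a, d, e}   OUT={a, d, e}
  B2:   IN={a, e}   OUT={a, d, e}
  B3:   IN={a, d, e}   OUT={a, d, e}
  B4:   IN={d}   OUT={c, f}
  B5:   IN={c, f}   OUT={}

Merge at B2: OUT[B2] = IN[B1] ⊔ IN[B3] = {a, d, e}
Applying B2's transfer function to that OUT value gives IN[B2] (row B2 above).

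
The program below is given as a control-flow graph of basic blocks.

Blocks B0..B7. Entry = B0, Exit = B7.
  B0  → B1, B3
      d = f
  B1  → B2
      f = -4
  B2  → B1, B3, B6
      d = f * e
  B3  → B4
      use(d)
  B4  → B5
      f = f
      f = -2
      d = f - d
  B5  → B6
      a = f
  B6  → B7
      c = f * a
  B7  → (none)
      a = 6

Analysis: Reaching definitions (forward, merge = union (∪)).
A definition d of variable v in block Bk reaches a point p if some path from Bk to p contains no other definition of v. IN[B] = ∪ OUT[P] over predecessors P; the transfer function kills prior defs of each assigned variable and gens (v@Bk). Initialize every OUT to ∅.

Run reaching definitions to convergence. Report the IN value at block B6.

Fixpoint table:
  B0:  IN={}  OUT={d@B0}
  B1:  IN={d@B0, d@B2, f@B1}  OUT={d@B0, d@B2, f@B1}
  B2:  IN={d@B0, d@B2, f@B1}  OUT={d@B2, f@B1}
  B3:  IN={d@B0, d@B2, f@B1}  OUT={d@B0, d@B2, f@B1}
  B4:  IN={d@B0, d@B2, f@B1}  OUT={d@B4, f@B4}
  B5:  IN={d@B4, f@B4}  OUT={a@B5, d@B4, f@B4}
  B6:  IN={a@B5, d@B2, d@B4, f@B1, f@B4}  OUT={a@B5, c@B6, d@B2, d@B4, f@B1, f@B4}
  B7:  IN={a@B5, c@B6, d@B2, d@B4, f@B1, f@B4}  OUT={a@B7, c@B6, d@B2, d@B4, f@B1, f@B4}

Merge at B6: IN[B6] = OUT[B2] ⊔ OUT[B5] = {a@B5, d@B2, d@B4, f@B1, f@B4}

Answer: {a@B5, d@B2, d@B4, f@B1, f@B4}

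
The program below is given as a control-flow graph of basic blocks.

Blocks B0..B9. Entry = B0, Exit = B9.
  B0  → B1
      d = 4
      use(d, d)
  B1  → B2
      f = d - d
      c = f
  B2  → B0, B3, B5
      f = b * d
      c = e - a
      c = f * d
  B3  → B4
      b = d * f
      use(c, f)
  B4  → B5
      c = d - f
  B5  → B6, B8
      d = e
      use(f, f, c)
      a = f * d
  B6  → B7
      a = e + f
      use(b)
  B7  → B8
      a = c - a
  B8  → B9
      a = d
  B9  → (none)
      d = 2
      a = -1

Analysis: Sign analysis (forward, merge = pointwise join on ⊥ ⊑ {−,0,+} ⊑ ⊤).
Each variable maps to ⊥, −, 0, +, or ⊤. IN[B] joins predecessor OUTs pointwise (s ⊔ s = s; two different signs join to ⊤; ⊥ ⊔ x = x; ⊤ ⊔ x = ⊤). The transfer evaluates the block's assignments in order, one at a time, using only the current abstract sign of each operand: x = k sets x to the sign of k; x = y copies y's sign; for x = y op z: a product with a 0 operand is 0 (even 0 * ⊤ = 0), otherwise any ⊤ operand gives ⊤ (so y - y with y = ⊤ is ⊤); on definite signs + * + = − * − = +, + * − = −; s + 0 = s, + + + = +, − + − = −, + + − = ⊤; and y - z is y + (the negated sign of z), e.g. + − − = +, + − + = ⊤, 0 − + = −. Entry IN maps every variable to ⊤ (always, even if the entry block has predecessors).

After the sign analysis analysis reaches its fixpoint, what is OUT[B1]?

Answer: {a: ⊤, b: ⊤, c: ⊤, d: +, e: ⊤, f: ⊤}

Trace:
Converged values:
  B0:   IN=(all ⊤)   OUT={d:+; rest ⊤}
  B1:   IN={d:+; rest ⊤}   OUT={d:+; rest ⊤}
  B2:   IN={d:+; rest ⊤}   OUT={d:+; rest ⊤}
  B3:   IN={d:+; rest ⊤}   OUT={d:+; rest ⊤}
  B4:   IN={d:+; rest ⊤}   OUT={d:+; rest ⊤}
  B5:   IN={d:+; rest ⊤}   OUT=(all ⊤)
  B6:   IN=(all ⊤)   OUT=(all ⊤)
  B7:   IN=(all ⊤)   OUT=(all ⊤)
  B8:   IN=(all ⊤)   OUT=(all ⊤)
  B9:   IN=(all ⊤)   OUT={a:-, d:+; rest ⊤}

Merge at B1: IN[B1] = OUT[B0] = {a: ⊤, b: ⊤, c: ⊤, d: +, e: ⊤, f: ⊤}
Applying B1's transfer function to that IN value gives OUT[B1] (row B1 above).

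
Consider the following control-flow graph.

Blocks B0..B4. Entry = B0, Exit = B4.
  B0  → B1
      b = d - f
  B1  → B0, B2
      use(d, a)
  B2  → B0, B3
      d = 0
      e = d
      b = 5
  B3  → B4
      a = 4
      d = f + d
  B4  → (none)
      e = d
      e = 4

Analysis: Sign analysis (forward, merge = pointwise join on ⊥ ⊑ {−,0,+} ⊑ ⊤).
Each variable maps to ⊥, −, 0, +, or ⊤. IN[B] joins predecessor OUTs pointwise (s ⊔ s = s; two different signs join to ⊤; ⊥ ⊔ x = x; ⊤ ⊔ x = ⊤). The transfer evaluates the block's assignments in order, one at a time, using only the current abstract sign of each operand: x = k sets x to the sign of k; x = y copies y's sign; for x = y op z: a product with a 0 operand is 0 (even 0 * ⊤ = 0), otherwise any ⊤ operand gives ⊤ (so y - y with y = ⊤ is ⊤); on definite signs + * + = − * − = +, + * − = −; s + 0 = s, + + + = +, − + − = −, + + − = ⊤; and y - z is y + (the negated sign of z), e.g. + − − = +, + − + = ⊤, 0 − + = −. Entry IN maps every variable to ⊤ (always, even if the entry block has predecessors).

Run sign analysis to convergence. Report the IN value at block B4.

Per-block solution:
  B0:   IN=(all ⊤)   OUT=(all ⊤)
  B1:   IN=(all ⊤)   OUT=(all ⊤)
  B2:   IN=(all ⊤)   OUT={b:+, d:0, e:0; rest ⊤}
  B3:   IN={b:+, d:0, e:0; rest ⊤}   OUT={a:+, b:+, e:0; rest ⊤}
  B4:   IN={a:+, b:+, e:0; rest ⊤}   OUT={a:+, b:+, e:+; rest ⊤}

Merge at B4: IN[B4] = OUT[B3] = {a: +, b: +, c: ⊤, d: ⊤, e: 0, f: ⊤}

Answer: {a: +, b: +, c: ⊤, d: ⊤, e: 0, f: ⊤}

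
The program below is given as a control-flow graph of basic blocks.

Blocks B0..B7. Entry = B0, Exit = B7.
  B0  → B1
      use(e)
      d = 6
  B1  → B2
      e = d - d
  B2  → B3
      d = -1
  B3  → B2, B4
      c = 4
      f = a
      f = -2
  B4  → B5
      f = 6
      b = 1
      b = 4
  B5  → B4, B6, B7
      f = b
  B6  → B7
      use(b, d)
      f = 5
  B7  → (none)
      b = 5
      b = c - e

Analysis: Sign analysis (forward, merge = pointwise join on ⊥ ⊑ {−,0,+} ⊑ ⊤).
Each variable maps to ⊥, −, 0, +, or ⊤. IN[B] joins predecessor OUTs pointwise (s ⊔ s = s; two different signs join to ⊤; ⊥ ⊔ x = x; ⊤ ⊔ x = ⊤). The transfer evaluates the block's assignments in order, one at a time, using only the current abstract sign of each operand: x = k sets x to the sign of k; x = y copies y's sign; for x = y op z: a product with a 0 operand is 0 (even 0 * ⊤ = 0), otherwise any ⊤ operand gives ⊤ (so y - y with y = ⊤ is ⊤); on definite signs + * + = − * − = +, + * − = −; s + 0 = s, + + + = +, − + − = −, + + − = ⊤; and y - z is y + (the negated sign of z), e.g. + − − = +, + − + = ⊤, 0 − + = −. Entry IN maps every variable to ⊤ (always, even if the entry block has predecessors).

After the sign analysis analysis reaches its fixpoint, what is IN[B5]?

Answer: {a: ⊤, b: +, c: +, d: -, e: ⊤, f: +}

Derivation:
Per-block solution:
  B0: | IN=(all ⊤) | OUT={d:+; rest ⊤}
  B1: | IN={d:+; rest ⊤} | OUT={d:+; rest ⊤}
  B2: | IN=(all ⊤) | OUT={d:-; rest ⊤}
  B3: | IN={d:-; rest ⊤} | OUT={c:+, d:-, f:-; rest ⊤}
  B4: | IN={c:+, d:-; rest ⊤} | OUT={b:+, c:+, d:-, f:+; rest ⊤}
  B5: | IN={b:+, c:+, d:-, f:+; rest ⊤} | OUT={b:+, c:+, d:-, f:+; rest ⊤}
  B6: | IN={b:+, c:+, d:-, f:+; rest ⊤} | OUT={b:+, c:+, d:-, f:+; rest ⊤}
  B7: | IN={b:+, c:+, d:-, f:+; rest ⊤} | OUT={c:+, d:-, f:+; rest ⊤}

Merge at B5: IN[B5] = OUT[B4] = {a: ⊤, b: +, c: +, d: -, e: ⊤, f: +}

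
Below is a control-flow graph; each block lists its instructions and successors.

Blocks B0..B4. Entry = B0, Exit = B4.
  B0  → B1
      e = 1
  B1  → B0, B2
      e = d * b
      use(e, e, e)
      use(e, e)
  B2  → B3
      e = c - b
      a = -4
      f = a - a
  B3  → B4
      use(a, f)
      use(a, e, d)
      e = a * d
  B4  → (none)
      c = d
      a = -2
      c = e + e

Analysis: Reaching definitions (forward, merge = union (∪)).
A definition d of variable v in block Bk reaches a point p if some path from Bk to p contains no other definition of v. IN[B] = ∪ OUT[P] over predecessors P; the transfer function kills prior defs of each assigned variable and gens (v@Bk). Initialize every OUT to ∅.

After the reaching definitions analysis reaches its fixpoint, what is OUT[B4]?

Answer: {a@B4, c@B4, e@B3, f@B2}

Trace:
Per-block solution:
  B0:   IN={e@B1}   OUT={e@B0}
  B1:   IN={e@B0}   OUT={e@B1}
  B2:   IN={e@B1}   OUT={a@B2, e@B2, f@B2}
  B3:   IN={a@B2, e@B2, f@B2}   OUT={a@B2, e@B3, f@B2}
  B4:   IN={a@B2, e@B3, f@B2}   OUT={a@B4, c@B4, e@B3, f@B2}

Merge at B4: IN[B4] = OUT[B3] = {a@B2, e@B3, f@B2}
Applying B4's transfer function to that IN value gives OUT[B4] (row B4 above).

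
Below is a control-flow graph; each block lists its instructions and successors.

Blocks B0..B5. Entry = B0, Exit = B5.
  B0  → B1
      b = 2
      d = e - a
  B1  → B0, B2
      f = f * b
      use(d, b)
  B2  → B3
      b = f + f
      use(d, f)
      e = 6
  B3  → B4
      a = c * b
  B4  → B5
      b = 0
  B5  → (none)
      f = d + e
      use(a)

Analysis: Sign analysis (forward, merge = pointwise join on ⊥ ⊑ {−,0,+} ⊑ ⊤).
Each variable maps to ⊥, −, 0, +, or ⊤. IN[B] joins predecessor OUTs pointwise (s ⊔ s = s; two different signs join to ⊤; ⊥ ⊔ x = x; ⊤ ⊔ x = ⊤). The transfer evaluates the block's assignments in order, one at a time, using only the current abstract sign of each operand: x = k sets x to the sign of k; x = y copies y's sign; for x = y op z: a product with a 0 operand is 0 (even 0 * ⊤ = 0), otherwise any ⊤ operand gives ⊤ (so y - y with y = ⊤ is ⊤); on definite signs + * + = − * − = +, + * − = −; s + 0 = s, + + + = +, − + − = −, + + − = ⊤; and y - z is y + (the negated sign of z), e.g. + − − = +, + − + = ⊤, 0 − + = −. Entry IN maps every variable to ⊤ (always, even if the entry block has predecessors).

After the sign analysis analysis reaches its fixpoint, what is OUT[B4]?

Converged values:
  B0:   IN=(all ⊤)   OUT={b:+; rest ⊤}
  B1:   IN={b:+; rest ⊤}   OUT={b:+; rest ⊤}
  B2:   IN={b:+; rest ⊤}   OUT={e:+; rest ⊤}
  B3:   IN={e:+; rest ⊤}   OUT={e:+; rest ⊤}
  B4:   IN={e:+; rest ⊤}   OUT={b:0, e:+; rest ⊤}
  B5:   IN={b:0, e:+; rest ⊤}   OUT={b:0, e:+; rest ⊤}

Merge at B4: IN[B4] = OUT[B3] = {a: ⊤, b: ⊤, c: ⊤, d: ⊤, e: +, f: ⊤}
Applying B4's transfer function to that IN value gives OUT[B4] (row B4 above).

Answer: {a: ⊤, b: 0, c: ⊤, d: ⊤, e: +, f: ⊤}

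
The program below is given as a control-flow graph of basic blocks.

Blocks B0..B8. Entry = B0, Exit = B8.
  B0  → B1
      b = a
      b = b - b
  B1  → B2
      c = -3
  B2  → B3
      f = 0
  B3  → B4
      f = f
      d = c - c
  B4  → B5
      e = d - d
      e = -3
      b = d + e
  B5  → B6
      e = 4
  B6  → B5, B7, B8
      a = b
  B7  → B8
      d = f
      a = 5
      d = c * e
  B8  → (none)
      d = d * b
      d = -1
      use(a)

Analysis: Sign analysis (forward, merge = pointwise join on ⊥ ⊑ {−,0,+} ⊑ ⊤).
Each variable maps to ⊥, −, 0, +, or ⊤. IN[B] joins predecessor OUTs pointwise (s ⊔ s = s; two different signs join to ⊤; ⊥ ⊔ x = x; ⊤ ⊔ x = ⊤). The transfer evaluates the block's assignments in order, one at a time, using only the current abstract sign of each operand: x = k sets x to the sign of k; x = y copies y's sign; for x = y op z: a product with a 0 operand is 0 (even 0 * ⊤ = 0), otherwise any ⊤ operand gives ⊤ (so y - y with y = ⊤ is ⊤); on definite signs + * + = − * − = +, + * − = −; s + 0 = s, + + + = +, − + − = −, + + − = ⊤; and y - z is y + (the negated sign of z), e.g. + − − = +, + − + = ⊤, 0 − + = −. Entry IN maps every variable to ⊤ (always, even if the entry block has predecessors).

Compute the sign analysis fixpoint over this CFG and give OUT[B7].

Fixpoint table:
  B0:  IN=(all ⊤)  OUT=(all ⊤)
  B1:  IN=(all ⊤)  OUT={c:-; rest ⊤}
  B2:  IN={c:-; rest ⊤}  OUT={c:-, f:0; rest ⊤}
  B3:  IN={c:-, f:0; rest ⊤}  OUT={c:-, f:0; rest ⊤}
  B4:  IN={c:-, f:0; rest ⊤}  OUT={c:-, e:-, f:0; rest ⊤}
  B5:  IN={c:-, f:0; rest ⊤}  OUT={c:-, e:+, f:0; rest ⊤}
  B6:  IN={c:-, e:+, f:0; rest ⊤}  OUT={c:-, e:+, f:0; rest ⊤}
  B7:  IN={c:-, e:+, f:0; rest ⊤}  OUT={a:+, c:-, d:-, e:+, f:0; rest ⊤}
  B8:  IN={c:-, e:+, f:0; rest ⊤}  OUT={c:-, d:-, e:+, f:0; rest ⊤}

Merge at B7: IN[B7] = OUT[B6] = {a: ⊤, b: ⊤, c: -, d: ⊤, e: +, f: 0}
Applying B7's transfer function to that IN value gives OUT[B7] (row B7 above).

Answer: {a: +, b: ⊤, c: -, d: -, e: +, f: 0}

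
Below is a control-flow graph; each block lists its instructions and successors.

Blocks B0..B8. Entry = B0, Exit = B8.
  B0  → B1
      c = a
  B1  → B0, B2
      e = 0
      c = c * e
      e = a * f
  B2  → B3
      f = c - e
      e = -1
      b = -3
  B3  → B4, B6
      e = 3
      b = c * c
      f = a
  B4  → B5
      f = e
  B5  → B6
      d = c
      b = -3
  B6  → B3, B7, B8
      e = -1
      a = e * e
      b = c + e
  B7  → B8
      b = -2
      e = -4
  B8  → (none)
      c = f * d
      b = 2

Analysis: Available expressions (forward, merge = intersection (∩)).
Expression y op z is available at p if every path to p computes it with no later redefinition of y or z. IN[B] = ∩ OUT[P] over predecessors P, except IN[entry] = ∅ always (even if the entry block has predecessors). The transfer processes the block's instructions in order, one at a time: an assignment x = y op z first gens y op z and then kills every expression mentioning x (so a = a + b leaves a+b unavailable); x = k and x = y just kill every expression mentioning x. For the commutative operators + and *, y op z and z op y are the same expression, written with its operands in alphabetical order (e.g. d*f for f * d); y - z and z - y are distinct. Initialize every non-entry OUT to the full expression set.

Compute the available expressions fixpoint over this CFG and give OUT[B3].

Answer: {c*c}

Derivation:
Fixpoint table:
  B0:  IN={}  OUT={}
  B1:  IN={}  OUT={a*f}
  B2:  IN={a*f}  OUT={}
  B3:  IN={}  OUT={c*c}
  B4:  IN={c*c}  OUT={c*c}
  B5:  IN={c*c}  OUT={c*c}
  B6:  IN={c*c}  OUT={c*c, c+e, e*e}
  B7:  IN={c*c, c+e, e*e}  OUT={c*c}
  B8:  IN={c*c}  OUT={d*f}

Merge at B3: IN[B3] = OUT[B2] ∩ OUT[B6] = {}
Applying B3's transfer function to that IN value gives OUT[B3] (row B3 above).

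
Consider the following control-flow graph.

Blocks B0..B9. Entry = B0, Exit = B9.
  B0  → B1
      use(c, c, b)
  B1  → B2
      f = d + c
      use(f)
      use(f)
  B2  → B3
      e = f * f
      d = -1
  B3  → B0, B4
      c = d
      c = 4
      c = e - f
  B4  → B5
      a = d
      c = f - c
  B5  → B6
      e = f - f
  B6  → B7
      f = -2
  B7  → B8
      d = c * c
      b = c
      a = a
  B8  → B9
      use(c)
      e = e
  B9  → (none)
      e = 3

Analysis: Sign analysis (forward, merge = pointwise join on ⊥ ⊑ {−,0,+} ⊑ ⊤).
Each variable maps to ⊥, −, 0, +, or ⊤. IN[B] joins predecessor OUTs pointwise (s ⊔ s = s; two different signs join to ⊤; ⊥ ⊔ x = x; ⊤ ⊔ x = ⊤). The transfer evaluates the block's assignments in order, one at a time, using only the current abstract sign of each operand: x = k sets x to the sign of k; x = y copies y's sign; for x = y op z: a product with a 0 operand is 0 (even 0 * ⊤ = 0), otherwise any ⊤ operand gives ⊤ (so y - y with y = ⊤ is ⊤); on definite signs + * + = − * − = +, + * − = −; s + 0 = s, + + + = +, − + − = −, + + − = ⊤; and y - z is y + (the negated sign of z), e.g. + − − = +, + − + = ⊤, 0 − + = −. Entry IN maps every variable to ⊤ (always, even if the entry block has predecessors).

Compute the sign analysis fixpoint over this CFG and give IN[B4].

Answer: {a: ⊤, b: ⊤, c: ⊤, d: -, e: ⊤, f: ⊤}

Trace:
Fixpoint table:
  B0:   IN=(all ⊤)   OUT=(all ⊤)
  B1:   IN=(all ⊤)   OUT=(all ⊤)
  B2:   IN=(all ⊤)   OUT={d:-; rest ⊤}
  B3:   IN={d:-; rest ⊤}   OUT={d:-; rest ⊤}
  B4:   IN={d:-; rest ⊤}   OUT={a:-, d:-; rest ⊤}
  B5:   IN={a:-, d:-; rest ⊤}   OUT={a:-, d:-; rest ⊤}
  B6:   IN={a:-, d:-; rest ⊤}   OUT={a:-, d:-, f:-; rest ⊤}
  B7:   IN={a:-, d:-, f:-; rest ⊤}   OUT={a:-, f:-; rest ⊤}
  B8:   IN={a:-, f:-; rest ⊤}   OUT={a:-, f:-; rest ⊤}
  B9:   IN={a:-, f:-; rest ⊤}   OUT={a:-, e:+, f:-; rest ⊤}

Merge at B4: IN[B4] = OUT[B3] = {a: ⊤, b: ⊤, c: ⊤, d: -, e: ⊤, f: ⊤}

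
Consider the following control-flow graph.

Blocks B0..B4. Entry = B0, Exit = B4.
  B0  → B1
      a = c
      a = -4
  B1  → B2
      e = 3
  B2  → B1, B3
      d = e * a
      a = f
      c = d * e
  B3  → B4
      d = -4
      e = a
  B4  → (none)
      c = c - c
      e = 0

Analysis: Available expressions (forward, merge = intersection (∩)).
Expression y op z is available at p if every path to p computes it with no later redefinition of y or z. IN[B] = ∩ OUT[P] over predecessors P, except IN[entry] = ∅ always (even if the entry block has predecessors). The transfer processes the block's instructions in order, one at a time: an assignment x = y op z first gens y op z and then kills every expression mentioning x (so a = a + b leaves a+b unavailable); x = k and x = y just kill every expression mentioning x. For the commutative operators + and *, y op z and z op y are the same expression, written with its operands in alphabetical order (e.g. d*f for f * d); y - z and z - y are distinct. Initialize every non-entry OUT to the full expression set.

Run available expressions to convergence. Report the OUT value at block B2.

Converged values:
  B0: | IN={} | OUT={}
  B1: | IN={} | OUT={}
  B2: | IN={} | OUT={d*e}
  B3: | IN={d*e} | OUT={}
  B4: | IN={} | OUT={}

Merge at B2: IN[B2] = OUT[B1] = {}
Applying B2's transfer function to that IN value gives OUT[B2] (row B2 above).

Answer: {d*e}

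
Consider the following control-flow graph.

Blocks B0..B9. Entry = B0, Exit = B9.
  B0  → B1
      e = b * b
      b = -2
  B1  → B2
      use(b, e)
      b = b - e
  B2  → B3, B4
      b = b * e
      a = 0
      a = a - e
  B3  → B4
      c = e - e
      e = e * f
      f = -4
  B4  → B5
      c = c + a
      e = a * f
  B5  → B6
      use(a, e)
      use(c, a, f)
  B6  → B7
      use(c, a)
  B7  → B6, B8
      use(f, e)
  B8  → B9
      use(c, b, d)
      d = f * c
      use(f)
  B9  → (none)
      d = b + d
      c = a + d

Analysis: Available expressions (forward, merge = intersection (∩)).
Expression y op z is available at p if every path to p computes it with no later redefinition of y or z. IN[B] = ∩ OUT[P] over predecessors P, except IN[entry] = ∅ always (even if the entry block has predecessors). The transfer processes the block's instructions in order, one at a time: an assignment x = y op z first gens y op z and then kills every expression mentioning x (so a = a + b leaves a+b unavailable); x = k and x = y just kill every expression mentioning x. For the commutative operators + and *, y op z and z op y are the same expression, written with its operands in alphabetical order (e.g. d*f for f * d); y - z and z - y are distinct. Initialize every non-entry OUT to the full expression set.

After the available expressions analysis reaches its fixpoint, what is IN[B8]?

Answer: {a*f}

Working:
Converged values:
  B0:  IN={}  OUT={}
  B1:  IN={}  OUT={}
  B2:  IN={}  OUT={}
  B3:  IN={}  OUT={}
  B4:  IN={}  OUT={a*f}
  B5:  IN={a*f}  OUT={a*f}
  B6:  IN={a*f}  OUT={a*f}
  B7:  IN={a*f}  OUT={a*f}
  B8:  IN={a*f}  OUT={a*f, c*f}
  B9:  IN={a*f, c*f}  OUT={a*f, a+d}

Merge at B8: IN[B8] = OUT[B7] = {a*f}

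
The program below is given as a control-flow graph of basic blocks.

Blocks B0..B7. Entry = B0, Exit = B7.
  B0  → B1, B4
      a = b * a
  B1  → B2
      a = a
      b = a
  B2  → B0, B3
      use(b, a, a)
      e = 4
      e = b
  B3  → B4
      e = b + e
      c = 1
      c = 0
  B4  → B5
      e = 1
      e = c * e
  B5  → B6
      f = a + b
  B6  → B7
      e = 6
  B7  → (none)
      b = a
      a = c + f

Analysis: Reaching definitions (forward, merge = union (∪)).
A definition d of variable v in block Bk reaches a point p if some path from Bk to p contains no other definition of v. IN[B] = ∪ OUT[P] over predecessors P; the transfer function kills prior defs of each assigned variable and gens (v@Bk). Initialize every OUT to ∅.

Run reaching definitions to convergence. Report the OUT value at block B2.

Answer: {a@B1, b@B1, e@B2}

Trace:
Per-block solution:
  B0: | IN={a@B1, b@B1, e@B2} | OUT={a@B0, b@B1, e@B2}
  B1: | IN={a@B0, b@B1, e@B2} | OUT={a@B1, b@B1, e@B2}
  B2: | IN={a@B1, b@B1, e@B2} | OUT={a@B1, b@B1, e@B2}
  B3: | IN={a@B1, b@B1, e@B2} | OUT={a@B1, b@B1, c@B3, e@B3}
  B4: | IN={a@B0, a@B1, b@B1, c@B3, e@B2, e@B3} | OUT={a@B0, a@B1, b@B1, c@B3, e@B4}
  B5: | IN={a@B0, a@B1, b@B1, c@B3, e@B4} | OUT={a@B0, a@B1, b@B1, c@B3, e@B4, f@B5}
  B6: | IN={a@B0, a@B1, b@B1, c@B3, e@B4, f@B5} | OUT={a@B0, a@B1, b@B1, c@B3, e@B6, f@B5}
  B7: | IN={a@B0, a@B1, b@B1, c@B3, e@B6, f@B5} | OUT={a@B7, b@B7, c@B3, e@B6, f@B5}

Merge at B2: IN[B2] = OUT[B1] = {a@B1, b@B1, e@B2}
Applying B2's transfer function to that IN value gives OUT[B2] (row B2 above).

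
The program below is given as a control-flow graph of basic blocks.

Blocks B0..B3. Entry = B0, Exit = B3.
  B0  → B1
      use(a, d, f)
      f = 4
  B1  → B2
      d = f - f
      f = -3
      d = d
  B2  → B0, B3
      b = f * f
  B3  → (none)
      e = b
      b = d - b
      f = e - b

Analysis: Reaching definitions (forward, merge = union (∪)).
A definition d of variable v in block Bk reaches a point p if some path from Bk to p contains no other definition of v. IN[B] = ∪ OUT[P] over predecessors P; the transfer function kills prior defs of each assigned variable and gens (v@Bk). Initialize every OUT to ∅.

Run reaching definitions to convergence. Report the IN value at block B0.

Converged values:
  B0:  IN={b@B2, d@B1, f@B1}  OUT={b@B2, d@B1, f@B0}
  B1:  IN={b@B2, d@B1, f@B0}  OUT={b@B2, d@B1, f@B1}
  B2:  IN={b@B2, d@B1, f@B1}  OUT={b@B2, d@B1, f@B1}
  B3:  IN={b@B2, d@B1, f@B1}  OUT={b@B3, d@B1, e@B3, f@B3}

Merge at B0 (entry node, so the boundary value {} is joined with the incoming edge(s)): IN[B0] = {} ⊔ OUT[B2] = {b@B2, d@B1, f@B1}

Answer: {b@B2, d@B1, f@B1}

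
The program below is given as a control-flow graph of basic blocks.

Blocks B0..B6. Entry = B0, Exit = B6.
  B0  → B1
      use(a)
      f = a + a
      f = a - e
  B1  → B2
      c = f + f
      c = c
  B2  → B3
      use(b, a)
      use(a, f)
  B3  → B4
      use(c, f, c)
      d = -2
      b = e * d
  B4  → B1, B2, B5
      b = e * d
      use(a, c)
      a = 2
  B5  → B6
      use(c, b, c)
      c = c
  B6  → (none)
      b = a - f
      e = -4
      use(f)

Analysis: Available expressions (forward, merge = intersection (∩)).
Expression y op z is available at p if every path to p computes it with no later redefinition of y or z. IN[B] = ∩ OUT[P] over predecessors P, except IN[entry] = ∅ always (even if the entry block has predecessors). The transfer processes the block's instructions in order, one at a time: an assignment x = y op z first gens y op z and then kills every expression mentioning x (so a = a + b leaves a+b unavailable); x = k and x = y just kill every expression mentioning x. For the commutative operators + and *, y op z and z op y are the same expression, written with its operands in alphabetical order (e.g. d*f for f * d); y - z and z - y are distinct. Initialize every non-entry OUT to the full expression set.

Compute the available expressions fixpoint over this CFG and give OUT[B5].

Answer: {d*e, f+f}

Working:
Converged values:
  B0:  IN={}  OUT={a+a, a-e}
  B1:  IN={}  OUT={f+f}
  B2:  IN={f+f}  OUT={f+f}
  B3:  IN={f+f}  OUT={d*e, f+f}
  B4:  IN={d*e, f+f}  OUT={d*e, f+f}
  B5:  IN={d*e, f+f}  OUT={d*e, f+f}
  B6:  IN={d*e, f+f}  OUT={a-f, f+f}

Merge at B5: IN[B5] = OUT[B4] = {d*e, f+f}
Applying B5's transfer function to that IN value gives OUT[B5] (row B5 above).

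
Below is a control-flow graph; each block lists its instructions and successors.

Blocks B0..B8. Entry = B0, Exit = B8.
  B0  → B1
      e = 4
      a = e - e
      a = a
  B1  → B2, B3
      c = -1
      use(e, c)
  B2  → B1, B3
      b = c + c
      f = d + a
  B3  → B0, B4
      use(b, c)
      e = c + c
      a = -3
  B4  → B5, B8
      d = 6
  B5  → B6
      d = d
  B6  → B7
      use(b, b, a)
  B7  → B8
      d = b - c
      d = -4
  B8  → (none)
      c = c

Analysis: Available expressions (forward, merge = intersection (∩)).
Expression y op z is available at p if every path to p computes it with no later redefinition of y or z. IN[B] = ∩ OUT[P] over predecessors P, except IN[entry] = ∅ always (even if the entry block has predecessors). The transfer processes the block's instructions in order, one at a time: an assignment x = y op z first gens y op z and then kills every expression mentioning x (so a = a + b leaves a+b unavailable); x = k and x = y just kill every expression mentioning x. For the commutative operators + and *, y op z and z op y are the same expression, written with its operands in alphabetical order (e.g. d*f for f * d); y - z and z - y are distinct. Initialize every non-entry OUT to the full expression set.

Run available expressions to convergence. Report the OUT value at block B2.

Answer: {a+d, c+c, e-e}

Derivation:
Fixpoint table:
  B0: | IN={} | OUT={e-e}
  B1: | IN={e-e} | OUT={e-e}
  B2: | IN={e-e} | OUT={a+d, c+c, e-e}
  B3: | IN={e-e} | OUT={c+c}
  B4: | IN={c+c} | OUT={c+c}
  B5: | IN={c+c} | OUT={c+c}
  B6: | IN={c+c} | OUT={c+c}
  B7: | IN={c+c} | OUT={b-c, c+c}
  B8: | IN={c+c} | OUT={}

Merge at B2: IN[B2] = OUT[B1] = {e-e}
Applying B2's transfer function to that IN value gives OUT[B2] (row B2 above).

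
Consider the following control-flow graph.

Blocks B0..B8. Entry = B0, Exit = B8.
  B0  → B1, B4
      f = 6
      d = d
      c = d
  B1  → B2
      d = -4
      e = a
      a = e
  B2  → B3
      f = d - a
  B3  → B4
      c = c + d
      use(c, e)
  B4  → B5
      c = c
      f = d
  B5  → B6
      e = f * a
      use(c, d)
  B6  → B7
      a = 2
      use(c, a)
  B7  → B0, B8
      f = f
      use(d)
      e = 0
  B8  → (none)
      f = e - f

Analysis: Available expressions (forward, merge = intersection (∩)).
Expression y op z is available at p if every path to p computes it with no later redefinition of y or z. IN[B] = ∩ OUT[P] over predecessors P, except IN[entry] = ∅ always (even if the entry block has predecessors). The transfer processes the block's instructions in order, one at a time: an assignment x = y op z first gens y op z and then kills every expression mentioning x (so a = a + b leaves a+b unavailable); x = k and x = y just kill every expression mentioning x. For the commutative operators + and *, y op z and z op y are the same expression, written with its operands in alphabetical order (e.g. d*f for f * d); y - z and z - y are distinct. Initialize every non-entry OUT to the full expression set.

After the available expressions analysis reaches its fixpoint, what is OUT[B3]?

Answer: {d-a}

Working:
Per-block solution:
  B0:   IN={}   OUT={}
  B1:   IN={}   OUT={}
  B2:   IN={}   OUT={d-a}
  B3:   IN={d-a}   OUT={d-a}
  B4:   IN={}   OUT={}
  B5:   IN={}   OUT={a*f}
  B6:   IN={a*f}   OUT={}
  B7:   IN={}   OUT={}
  B8:   IN={}   OUT={}

Merge at B3: IN[B3] = OUT[B2] = {d-a}
Applying B3's transfer function to that IN value gives OUT[B3] (row B3 above).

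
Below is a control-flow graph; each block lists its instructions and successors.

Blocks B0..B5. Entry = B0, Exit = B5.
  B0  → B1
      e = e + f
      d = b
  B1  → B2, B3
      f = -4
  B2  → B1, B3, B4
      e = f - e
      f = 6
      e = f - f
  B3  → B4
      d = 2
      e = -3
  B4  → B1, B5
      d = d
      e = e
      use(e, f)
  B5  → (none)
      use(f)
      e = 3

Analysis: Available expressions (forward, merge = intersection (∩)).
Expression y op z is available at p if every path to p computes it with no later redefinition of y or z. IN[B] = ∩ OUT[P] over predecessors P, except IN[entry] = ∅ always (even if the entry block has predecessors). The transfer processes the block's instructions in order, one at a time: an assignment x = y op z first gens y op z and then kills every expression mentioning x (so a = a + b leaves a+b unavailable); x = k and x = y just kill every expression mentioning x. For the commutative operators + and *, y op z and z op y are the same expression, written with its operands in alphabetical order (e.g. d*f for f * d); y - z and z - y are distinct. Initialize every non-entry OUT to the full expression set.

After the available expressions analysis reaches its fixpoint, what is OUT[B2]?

Answer: {f-f}

Trace:
Converged values:
  B0:  IN={}  OUT={}
  B1:  IN={}  OUT={}
  B2:  IN={}  OUT={f-f}
  B3:  IN={}  OUT={}
  B4:  IN={}  OUT={}
  B5:  IN={}  OUT={}

Merge at B2: IN[B2] = OUT[B1] = {}
Applying B2's transfer function to that IN value gives OUT[B2] (row B2 above).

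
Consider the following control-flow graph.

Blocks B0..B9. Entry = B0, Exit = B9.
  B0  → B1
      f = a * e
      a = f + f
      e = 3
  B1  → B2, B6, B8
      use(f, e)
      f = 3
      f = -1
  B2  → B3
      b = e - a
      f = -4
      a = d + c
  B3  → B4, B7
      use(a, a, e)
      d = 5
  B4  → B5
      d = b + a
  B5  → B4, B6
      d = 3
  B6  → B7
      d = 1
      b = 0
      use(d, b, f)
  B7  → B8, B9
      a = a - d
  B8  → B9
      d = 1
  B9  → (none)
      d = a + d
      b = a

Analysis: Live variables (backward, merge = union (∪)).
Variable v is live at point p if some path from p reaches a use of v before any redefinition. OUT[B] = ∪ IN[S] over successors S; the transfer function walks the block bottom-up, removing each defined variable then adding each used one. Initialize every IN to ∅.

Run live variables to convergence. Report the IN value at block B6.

Answer: {a, f}

Working:
Fixpoint table:
  B0:   IN={a, c, d, e}   OUT={a, c, d, e, f}
  B1:   IN={a, c, d, e, f}   OUT={a, c, d, e, f}
  B2:   IN={a, c, d, e}   OUT={a, b, e, f}
  B3:   IN={a, b, e, f}   OUT={a, b, d, f}
  B4:   IN={a, b, f}   OUT={a, b, f}
  B5:   IN={a, b, f}   OUT={a, b, f}
  B6:   IN={a, f}   OUT={a, d}
  B7:   IN={a, d}   OUT={a, d}
  B8:   IN={a}   OUT={a, d}
  B9:   IN={a, d}   OUT={}

Merge at B6: OUT[B6] = IN[B7] = {a, d}
Applying B6's transfer function to that OUT value gives IN[B6] (row B6 above).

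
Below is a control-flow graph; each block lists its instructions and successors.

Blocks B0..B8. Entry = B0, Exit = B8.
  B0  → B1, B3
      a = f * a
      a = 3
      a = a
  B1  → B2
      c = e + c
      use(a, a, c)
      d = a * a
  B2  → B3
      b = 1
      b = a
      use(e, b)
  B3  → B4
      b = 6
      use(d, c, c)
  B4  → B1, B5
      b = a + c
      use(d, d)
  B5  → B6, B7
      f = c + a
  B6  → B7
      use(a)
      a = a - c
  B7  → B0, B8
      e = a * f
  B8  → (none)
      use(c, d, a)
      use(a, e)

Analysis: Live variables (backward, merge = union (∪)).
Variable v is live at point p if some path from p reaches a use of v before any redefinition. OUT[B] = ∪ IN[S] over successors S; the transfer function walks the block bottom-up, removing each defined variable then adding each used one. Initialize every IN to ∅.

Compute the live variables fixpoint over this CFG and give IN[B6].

Per-block solution:
  B0:  IN={a, c, d, e, f}  OUT={a, c, d, e}
  B1:  IN={a, c, e}  OUT={a, c, d, e}
  B2:  IN={a, c, d, e}  OUT={a, c, d, e}
  B3:  IN={a, c, d, e}  OUT={a, c, d, e}
  B4:  IN={a, c, d, e}  OUT={a, c, d, e}
  B5:  IN={a, c, d}  OUT={a, c, d, f}
  B6:  IN={a, c, d, f}  OUT={a, c, d, f}
  B7:  IN={a, c, d, f}  OUT={a, c, d, e, f}
  B8:  IN={a, c, d, e}  OUT={}

Merge at B6: OUT[B6] = IN[B7] = {a, c, d, f}
Applying B6's transfer function to that OUT value gives IN[B6] (row B6 above).

Answer: {a, c, d, f}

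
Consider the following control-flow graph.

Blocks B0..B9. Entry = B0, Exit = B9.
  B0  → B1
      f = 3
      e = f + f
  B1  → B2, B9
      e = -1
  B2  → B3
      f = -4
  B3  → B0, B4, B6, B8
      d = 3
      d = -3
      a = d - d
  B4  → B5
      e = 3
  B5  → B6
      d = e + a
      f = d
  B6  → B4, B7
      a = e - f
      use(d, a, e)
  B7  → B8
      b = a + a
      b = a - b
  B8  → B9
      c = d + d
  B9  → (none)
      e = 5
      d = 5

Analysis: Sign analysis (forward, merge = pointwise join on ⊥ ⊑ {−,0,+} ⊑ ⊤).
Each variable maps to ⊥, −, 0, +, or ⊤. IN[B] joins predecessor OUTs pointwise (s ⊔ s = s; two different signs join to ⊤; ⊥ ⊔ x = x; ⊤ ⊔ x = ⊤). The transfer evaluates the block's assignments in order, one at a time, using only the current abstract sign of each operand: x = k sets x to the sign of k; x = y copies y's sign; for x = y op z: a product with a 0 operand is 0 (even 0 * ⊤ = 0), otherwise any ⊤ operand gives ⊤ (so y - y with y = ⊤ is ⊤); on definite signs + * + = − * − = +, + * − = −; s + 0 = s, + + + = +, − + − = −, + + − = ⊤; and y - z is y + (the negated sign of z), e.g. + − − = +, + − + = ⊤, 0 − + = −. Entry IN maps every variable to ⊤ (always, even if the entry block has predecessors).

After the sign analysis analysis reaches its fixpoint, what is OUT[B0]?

Per-block solution:
  B0:   IN=(all ⊤)   OUT={e:+, f:+; rest ⊤}
  B1:   IN={e:+, f:+; rest ⊤}   OUT={e:-, f:+; rest ⊤}
  B2:   IN={e:-, f:+; rest ⊤}   OUT={e:-, f:-; rest ⊤}
  B3:   IN={e:-, f:-; rest ⊤}   OUT={d:-, e:-, f:-; rest ⊤}
  B4:   IN=(all ⊤)   OUT={e:+; rest ⊤}
  B5:   IN={e:+; rest ⊤}   OUT={e:+; rest ⊤}
  B6:   IN=(all ⊤)   OUT=(all ⊤)
  B7:   IN=(all ⊤)   OUT=(all ⊤)
  B8:   IN=(all ⊤)   OUT=(all ⊤)
  B9:   IN=(all ⊤)   OUT={d:+, e:+; rest ⊤}

Merge at B0 (entry node, so the boundary value (all ⊤) is joined with the incoming edge(s)): IN[B0] = (all ⊤) ⊔ OUT[B3] = {a: ⊤, b: ⊤, c: ⊤, d: ⊤, e: ⊤, f: ⊤}
Applying B0's transfer function to that IN value gives OUT[B0] (row B0 above).

Answer: {a: ⊤, b: ⊤, c: ⊤, d: ⊤, e: +, f: +}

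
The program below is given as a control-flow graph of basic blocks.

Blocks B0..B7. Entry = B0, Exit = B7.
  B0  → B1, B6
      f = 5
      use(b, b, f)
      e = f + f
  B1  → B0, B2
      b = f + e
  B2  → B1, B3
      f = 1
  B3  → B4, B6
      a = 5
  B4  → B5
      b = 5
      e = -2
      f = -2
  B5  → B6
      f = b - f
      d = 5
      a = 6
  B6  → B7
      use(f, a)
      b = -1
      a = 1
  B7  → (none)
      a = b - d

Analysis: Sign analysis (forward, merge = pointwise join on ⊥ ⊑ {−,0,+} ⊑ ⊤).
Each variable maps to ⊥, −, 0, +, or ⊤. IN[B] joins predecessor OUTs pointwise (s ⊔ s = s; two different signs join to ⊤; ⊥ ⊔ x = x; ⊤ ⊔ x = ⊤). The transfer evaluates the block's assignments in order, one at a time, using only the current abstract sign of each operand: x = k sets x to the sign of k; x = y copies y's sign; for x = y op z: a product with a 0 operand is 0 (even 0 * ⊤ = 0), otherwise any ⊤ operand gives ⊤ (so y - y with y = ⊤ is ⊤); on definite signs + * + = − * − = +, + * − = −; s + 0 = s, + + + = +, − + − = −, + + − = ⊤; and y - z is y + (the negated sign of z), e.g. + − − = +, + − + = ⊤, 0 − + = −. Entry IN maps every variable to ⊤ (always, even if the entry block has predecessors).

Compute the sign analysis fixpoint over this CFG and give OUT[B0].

Fixpoint table:
  B0: | IN=(all ⊤) | OUT={e:+, f:+; rest ⊤}
  B1: | IN={e:+, f:+; rest ⊤} | OUT={b:+, e:+, f:+; rest ⊤}
  B2: | IN={b:+, e:+, f:+; rest ⊤} | OUT={b:+, e:+, f:+; rest ⊤}
  B3: | IN={b:+, e:+, f:+; rest ⊤} | OUT={a:+, b:+, e:+, f:+; rest ⊤}
  B4: | IN={a:+, b:+, e:+, f:+; rest ⊤} | OUT={a:+, b:+, e:-, f:-; rest ⊤}
  B5: | IN={a:+, b:+, e:-, f:-; rest ⊤} | OUT={a:+, b:+, d:+, e:-, f:+; rest ⊤}
  B6: | IN={f:+; rest ⊤} | OUT={a:+, b:-, f:+; rest ⊤}
  B7: | IN={a:+, b:-, f:+; rest ⊤} | OUT={b:-, f:+; rest ⊤}

Merge at B0 (entry node, so the boundary value (all ⊤) is joined with the incoming edge(s)): IN[B0] = (all ⊤) ⊔ OUT[B1] = {a: ⊤, b: ⊤, c: ⊤, d: ⊤, e: ⊤, f: ⊤}
Applying B0's transfer function to that IN value gives OUT[B0] (row B0 above).

Answer: {a: ⊤, b: ⊤, c: ⊤, d: ⊤, e: +, f: +}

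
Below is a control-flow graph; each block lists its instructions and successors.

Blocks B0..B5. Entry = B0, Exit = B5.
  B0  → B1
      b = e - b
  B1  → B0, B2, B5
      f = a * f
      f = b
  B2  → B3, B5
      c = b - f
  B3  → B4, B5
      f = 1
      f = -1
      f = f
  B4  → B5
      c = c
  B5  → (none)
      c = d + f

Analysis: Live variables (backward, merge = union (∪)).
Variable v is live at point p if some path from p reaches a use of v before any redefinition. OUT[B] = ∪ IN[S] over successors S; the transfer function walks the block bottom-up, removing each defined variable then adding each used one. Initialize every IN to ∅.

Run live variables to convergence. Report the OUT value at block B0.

Answer: {a, b, d, e, f}

Working:
Fixpoint table:
  B0:  IN={a, b, d, e, f}  OUT={a, b, d, e, f}
  B1:  IN={a, b, d, e, f}  OUT={a, b, d, e, f}
  B2:  IN={b, d, f}  OUT={c, d, f}
  B3:  IN={c, d}  OUT={c, d, f}
  B4:  IN={c, d, f}  OUT={d, f}
  B5:  IN={d, f}  OUT={}

Merge at B0: OUT[B0] = IN[B1] = {a, b, d, e, f}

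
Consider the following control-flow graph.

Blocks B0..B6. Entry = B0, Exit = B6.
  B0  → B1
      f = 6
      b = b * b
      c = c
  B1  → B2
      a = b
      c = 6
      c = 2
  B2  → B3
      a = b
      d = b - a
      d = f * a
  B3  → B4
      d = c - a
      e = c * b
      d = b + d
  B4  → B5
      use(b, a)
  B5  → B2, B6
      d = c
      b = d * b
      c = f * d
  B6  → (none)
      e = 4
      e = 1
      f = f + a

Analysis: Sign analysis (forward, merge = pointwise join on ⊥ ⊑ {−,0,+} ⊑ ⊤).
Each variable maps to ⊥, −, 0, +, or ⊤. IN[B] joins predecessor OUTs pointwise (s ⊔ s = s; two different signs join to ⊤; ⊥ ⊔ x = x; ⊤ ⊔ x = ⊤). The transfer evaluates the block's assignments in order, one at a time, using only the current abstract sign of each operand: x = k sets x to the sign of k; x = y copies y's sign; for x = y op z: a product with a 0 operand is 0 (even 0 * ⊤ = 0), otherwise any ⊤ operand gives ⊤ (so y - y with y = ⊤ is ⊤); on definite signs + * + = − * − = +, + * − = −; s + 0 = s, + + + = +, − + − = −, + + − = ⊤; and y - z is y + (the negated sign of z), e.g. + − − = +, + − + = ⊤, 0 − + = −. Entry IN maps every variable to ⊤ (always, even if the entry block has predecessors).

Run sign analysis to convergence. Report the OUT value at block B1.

Answer: {a: ⊤, b: ⊤, c: +, d: ⊤, e: ⊤, f: +}

Derivation:
Converged values:
  B0:  IN=(all ⊤)  OUT={f:+; rest ⊤}
  B1:  IN={f:+; rest ⊤}  OUT={c:+, f:+; rest ⊤}
  B2:  IN={c:+, f:+; rest ⊤}  OUT={c:+, f:+; rest ⊤}
  B3:  IN={c:+, f:+; rest ⊤}  OUT={c:+, f:+; rest ⊤}
  B4:  IN={c:+, f:+; rest ⊤}  OUT={c:+, f:+; rest ⊤}
  B5:  IN={c:+, f:+; rest ⊤}  OUT={c:+, d:+, f:+; rest ⊤}
  B6:  IN={c:+, d:+, f:+; rest ⊤}  OUT={c:+, d:+, e:+; rest ⊤}

Merge at B1: IN[B1] = OUT[B0] = {a: ⊤, b: ⊤, c: ⊤, d: ⊤, e: ⊤, f: +}
Applying B1's transfer function to that IN value gives OUT[B1] (row B1 above).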